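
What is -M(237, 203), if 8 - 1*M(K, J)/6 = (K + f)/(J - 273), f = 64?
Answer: -369/5 ≈ -73.800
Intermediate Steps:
M(K, J) = 48 - 6*(64 + K)/(-273 + J) (M(K, J) = 48 - 6*(K + 64)/(J - 273) = 48 - 6*(64 + K)/(-273 + J))
-M(237, 203) = -6*(-2248 - 1*237 + 8*203)/(-273 + 203) = -6*(-2248 - 237 + 1624)/(-70) = -6*(-1)*(-861)/70 = -1*369/5 = -369/5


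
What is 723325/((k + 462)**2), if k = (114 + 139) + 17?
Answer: 723325/535824 ≈ 1.3499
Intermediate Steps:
k = 270 (k = 253 + 17 = 270)
723325/((k + 462)**2) = 723325/((270 + 462)**2) = 723325/(732**2) = 723325/535824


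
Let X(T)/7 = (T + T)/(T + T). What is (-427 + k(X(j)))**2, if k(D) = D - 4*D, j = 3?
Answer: 200704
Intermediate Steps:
X(T) = 7 (X(T) = 7*((T + T)/(T + T)) = 7*((2*T)/((2*T))) = 7*((2*T)*(1/(2*T))) = 7*1 = 7)
k(D) = -3*D
(-427 + k(X(j)))**2 = (-427 - 3*7)**2 = (-427 - 21)**2 = (-448)**2 = 200704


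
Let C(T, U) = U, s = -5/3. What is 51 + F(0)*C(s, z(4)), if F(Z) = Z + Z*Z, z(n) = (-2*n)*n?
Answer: 51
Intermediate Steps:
z(n) = -2*n**2
F(Z) = Z + Z**2
s = -5/3 (s = -5*1/3 = -5/3 ≈ -1.6667)
51 + F(0)*C(s, z(4)) = 51 + (0*(1 + 0))*(-2*4**2) = 51 + (0*1)*(-2*16) = 51 + 0*(-32) = 51 + 0 = 51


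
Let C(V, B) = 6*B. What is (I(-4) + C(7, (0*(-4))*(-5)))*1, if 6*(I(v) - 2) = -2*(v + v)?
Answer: 14/3 ≈ 4.6667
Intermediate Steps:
I(v) = 2 - 2*v/3 (I(v) = 2 + (-2*(v + v))/6 = 2 + (-4*v)/6 = 2 - 2*v/3)
(I(-4) + C(7, (0*(-4))*(-5)))*1 = ((2 - 2/3*(-4)) + 6*((0*(-4))*(-5)))*1 = ((2 + 8/3) + 6*(0*(-5)))*1 = (14/3 + 6*0)*1 = (14/3 + 0)*1 = (14/3)*1 = 14/3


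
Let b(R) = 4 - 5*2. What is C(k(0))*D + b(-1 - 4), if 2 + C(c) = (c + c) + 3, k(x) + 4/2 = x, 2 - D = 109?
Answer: 315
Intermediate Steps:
D = -107 (D = 2 - 1*109 = 2 - 109 = -107)
k(x) = -2 + x
C(c) = 1 + 2*c (C(c) = -2 + ((c + c) + 3) = -2 + (2*c + 3) = -2 + (3 + 2*c) = 1 + 2*c)
b(R) = -6 (b(R) = 4 - 10 = -6)
C(k(0))*D + b(-1 - 4) = (1 + 2*(-2 + 0))*(-107) - 6 = (1 + 2*(-2))*(-107) - 6 = (1 - 4)*(-107) - 6 = -3*(-107) - 6 = 321 - 6 = 315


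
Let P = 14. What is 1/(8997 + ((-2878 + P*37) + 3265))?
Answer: 1/9902 ≈ 0.00010099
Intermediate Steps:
1/(8997 + ((-2878 + P*37) + 3265)) = 1/(8997 + ((-2878 + 14*37) + 3265)) = 1/(8997 + ((-2878 + 518) + 3265)) = 1/(8997 + (-2360 + 3265)) = 1/(8997 + 905) = 1/9902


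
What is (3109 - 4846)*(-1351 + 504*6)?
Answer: -2906001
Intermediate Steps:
(3109 - 4846)*(-1351 + 504*6) = -1737*(-1351 + 3024) = -1737*1673 = -2906001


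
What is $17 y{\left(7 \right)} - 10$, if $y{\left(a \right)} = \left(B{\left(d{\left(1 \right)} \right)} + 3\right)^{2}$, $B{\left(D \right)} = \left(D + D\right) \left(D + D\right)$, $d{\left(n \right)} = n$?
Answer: $823$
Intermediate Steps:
$B{\left(D \right)} = 4 D^{2}$ ($B{\left(D \right)} = 2 D 2 D = 4 D^{2}$)
$y{\left(a \right)} = 49$ ($y{\left(a \right)} = \left(4 \cdot 1^{2} + 3\right)^{2} = \left(4 \cdot 1 + 3\right)^{2} = \left(4 + 3\right)^{2} = 7^{2} = 49$)
$17 y{\left(7 \right)} - 10 = 17 \cdot 49 - 10 = 833 - 10 = 823$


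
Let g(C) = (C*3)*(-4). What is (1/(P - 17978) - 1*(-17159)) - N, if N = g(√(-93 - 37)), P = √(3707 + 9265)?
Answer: 2772855886215/161597756 - √3243/161597756 + 12*I*√130 ≈ 17159.0 + 136.82*I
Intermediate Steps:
P = 2*√3243 (P = √12972 = 2*√3243 ≈ 113.89)
g(C) = -12*C (g(C) = (3*C)*(-4) = -12*C)
N = -12*I*√130 (N = -12*√(-93 - 37) = -12*I*√130 ≈ -136.82*I)
(1/(P - 17978) - 1*(-17159)) - N = (1/(2*√3243 - 17978) - 1*(-17159)) - (-12)*I*√130 = (1/(-17978 + 2*√3243) + 17159) + 12*I*√130 = (17159 + 1/(-17978 + 2*√3243)) + 12*I*√130 = 17159 + 1/(-17978 + 2*√3243) + 12*I*√130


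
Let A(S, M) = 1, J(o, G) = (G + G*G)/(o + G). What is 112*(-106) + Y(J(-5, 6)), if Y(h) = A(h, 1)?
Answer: -11871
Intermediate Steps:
J(o, G) = (G + G**2)/(G + o)
Y(h) = 1
112*(-106) + Y(J(-5, 6)) = 112*(-106) + 1 = -11872 + 1 = -11871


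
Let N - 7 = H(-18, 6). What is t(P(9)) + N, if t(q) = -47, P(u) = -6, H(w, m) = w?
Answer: -58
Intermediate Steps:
N = -11 (N = 7 - 18 = -11)
t(P(9)) + N = -47 - 11 = -58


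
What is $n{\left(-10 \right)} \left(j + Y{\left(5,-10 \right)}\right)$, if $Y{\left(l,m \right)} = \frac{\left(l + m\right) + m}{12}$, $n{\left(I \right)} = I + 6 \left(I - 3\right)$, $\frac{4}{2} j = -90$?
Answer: $4070$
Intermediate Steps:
$j = -45$ ($j = \frac{1}{2} \left(-90\right) = -45$)
$n{\left(I \right)} = -18 + 7 I$ ($n{\left(I \right)} = I + 6 \left(-3 + I\right) = I + \left(-18 + 6 I\right) = -18 + 7 I$)
$Y{\left(l,m \right)} = \frac{m}{6} + \frac{l}{12}$ ($Y{\left(l,m \right)} = \left(l + 2 m\right) \frac{1}{12} = \frac{m}{6} + \frac{l}{12}$)
$n{\left(-10 \right)} \left(j + Y{\left(5,-10 \right)}\right) = \left(-18 + 7 \left(-10\right)\right) \left(-45 + \left(\frac{1}{6} \left(-10\right) + \frac{1}{12} \cdot 5\right)\right) = \left(-18 - 70\right) \left(-45 + \left(- \frac{5}{3} + \frac{5}{12}\right)\right) = - 88 \left(-45 - \frac{5}{4}\right) = \left(-88\right) \left(- \frac{185}{4}\right) = 4070$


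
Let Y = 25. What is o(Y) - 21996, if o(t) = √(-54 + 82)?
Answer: -21996 + 2*√7 ≈ -21991.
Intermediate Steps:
o(t) = 2*√7 (o(t) = √28 = 2*√7)
o(Y) - 21996 = 2*√7 - 21996 = -21996 + 2*√7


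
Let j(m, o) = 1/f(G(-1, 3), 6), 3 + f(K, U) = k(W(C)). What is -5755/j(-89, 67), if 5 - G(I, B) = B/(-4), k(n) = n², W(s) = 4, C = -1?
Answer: -74815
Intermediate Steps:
G(I, B) = 5 + B/4 (G(I, B) = 5 - B/(-4) = 5 - B*(-1)/4 = 5 - (-1)*B/4 = 5 + B/4)
f(K, U) = 13 (f(K, U) = -3 + 4² = -3 + 16 = 13)
j(m, o) = 1/13
-5755/j(-89, 67) = -5755/1/13 = -5755*13 = -74815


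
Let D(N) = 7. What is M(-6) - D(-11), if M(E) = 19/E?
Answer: -61/6 ≈ -10.167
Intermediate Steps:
M(-6) - D(-11) = 19/(-6) - 1*7 = 19*(-⅙) - 7 = -19/6 - 7 = -61/6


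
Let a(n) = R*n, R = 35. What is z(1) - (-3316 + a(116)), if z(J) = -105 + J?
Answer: -848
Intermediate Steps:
a(n) = 35*n
z(1) - (-3316 + a(116)) = (-105 + 1) - (-3316 + 35*116) = -104 - (-3316 + 4060) = -104 - 1*744 = -104 - 744 = -848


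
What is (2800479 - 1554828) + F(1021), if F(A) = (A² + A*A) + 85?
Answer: 3330618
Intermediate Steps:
F(A) = 85 + 2*A² (F(A) = (A² + A²) + 85 = 2*A² + 85 = 85 + 2*A²)
(2800479 - 1554828) + F(1021) = (2800479 - 1554828) + (85 + 2*1021²) = 1245651 + (85 + 2*1042441) = 1245651 + (85 + 2084882) = 1245651 + 2084967 = 3330618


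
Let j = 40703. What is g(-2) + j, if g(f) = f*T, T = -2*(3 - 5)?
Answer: 40695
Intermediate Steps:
T = 4 (T = -2*(-2) = 4)
g(f) = 4*f (g(f) = f*4 = 4*f)
g(-2) + j = 4*(-2) + 40703 = -8 + 40703 = 40695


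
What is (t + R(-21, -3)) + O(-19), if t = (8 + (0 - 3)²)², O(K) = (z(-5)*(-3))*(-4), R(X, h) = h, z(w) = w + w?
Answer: 166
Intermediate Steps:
z(w) = 2*w
O(K) = -120 (O(K) = ((2*(-5))*(-3))*(-4) = -10*(-3)*(-4) = 30*(-4) = -120)
t = 289 (t = (8 + (-3)²)² = (8 + 9)² = 17² = 289)
(t + R(-21, -3)) + O(-19) = (289 - 3) - 120 = 286 - 120 = 166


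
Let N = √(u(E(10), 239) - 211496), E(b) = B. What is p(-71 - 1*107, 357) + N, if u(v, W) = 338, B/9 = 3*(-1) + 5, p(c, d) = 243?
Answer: 243 + 3*I*√23462 ≈ 243.0 + 459.52*I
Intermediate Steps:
B = 18 (B = 9*(3*(-1) + 5) = 9*(-3 + 5) = 9*2 = 18)
E(b) = 18
N = 3*I*√23462 (N = √(338 - 211496) = √(-211158) = 3*I*√23462 ≈ 459.52*I)
p(-71 - 1*107, 357) + N = 243 + 3*I*√23462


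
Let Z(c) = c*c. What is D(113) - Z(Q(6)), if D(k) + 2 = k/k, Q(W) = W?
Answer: -37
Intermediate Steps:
Z(c) = c²
D(k) = -1 (D(k) = -2 + k/k = -2 + 1 = -1)
D(113) - Z(Q(6)) = -1 - 1*6² = -1 - 1*36 = -1 - 36 = -37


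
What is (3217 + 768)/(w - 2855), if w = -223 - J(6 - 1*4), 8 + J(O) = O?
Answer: -3985/3072 ≈ -1.2972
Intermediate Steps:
J(O) = -8 + O
w = -217 (w = -223 - (-8 + (6 - 1*4)) = -223 - (-8 + (6 - 4)) = -223 - (-8 + 2) = -223 - 1*(-6) = -223 + 6 = -217)
(3217 + 768)/(w - 2855) = (3217 + 768)/(-217 - 2855) = 3985/(-3072) = 3985*(-1/3072) = -3985/3072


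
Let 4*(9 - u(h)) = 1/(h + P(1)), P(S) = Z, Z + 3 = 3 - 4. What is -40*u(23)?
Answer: -6830/19 ≈ -359.47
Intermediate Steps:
Z = -4 (Z = -3 + (3 - 4) = -3 - 1 = -4)
P(S) = -4
u(h) = 9 - 1/(4*(-4 + h)) (u(h) = 9 - 1/(4*(h - 4)) = 9 - 1/(4*(-4 + h)))
-40*u(23) = -10*(-145 + 36*23)/(-4 + 23) = -10*(-145 + 828)/19 = -10*683/19 = -40*683/76 = -6830/19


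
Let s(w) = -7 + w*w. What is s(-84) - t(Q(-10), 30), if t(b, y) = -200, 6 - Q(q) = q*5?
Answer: 7249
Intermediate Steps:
Q(q) = 6 - 5*q (Q(q) = 6 - q*5 = 6 - 5*q)
s(w) = -7 + w²
s(-84) - t(Q(-10), 30) = (-7 + (-84)²) - 1*(-200) = (-7 + 7056) + 200 = 7049 + 200 = 7249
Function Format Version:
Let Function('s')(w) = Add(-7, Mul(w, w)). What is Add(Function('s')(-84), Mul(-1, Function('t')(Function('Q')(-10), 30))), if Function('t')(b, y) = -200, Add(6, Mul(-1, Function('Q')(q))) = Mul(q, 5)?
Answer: 7249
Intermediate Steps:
Function('Q')(q) = Add(6, Mul(-5, q)) (Function('Q')(q) = Add(6, Mul(-1, Mul(q, 5))) = Add(6, Mul(-1, Mul(5, q))) = Add(6, Mul(-5, q)))
Function('s')(w) = Add(-7, Pow(w, 2))
Add(Function('s')(-84), Mul(-1, Function('t')(Function('Q')(-10), 30))) = Add(Add(-7, Pow(-84, 2)), Mul(-1, -200)) = Add(Add(-7, 7056), 200) = Add(7049, 200) = 7249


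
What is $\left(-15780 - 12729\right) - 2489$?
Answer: $-30998$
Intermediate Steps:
$\left(-15780 - 12729\right) - 2489 = -28509 - 2489 = -30998$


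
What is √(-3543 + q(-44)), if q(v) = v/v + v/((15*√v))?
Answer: √(-796950 + 30*I*√11)/15 ≈ 0.0037152 + 59.515*I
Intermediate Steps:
q(v) = 1 + √v/15 (q(v) = 1 + v*(1/(15*√v)) = 1 + √v/15)
√(-3543 + q(-44)) = √(-3543 + (1 + √(-44)/15)) = √(-3543 + (1 + (2*I*√11)/15)) = √(-3543 + (1 + 2*I*√11/15)) = √(-3542 + 2*I*√11/15)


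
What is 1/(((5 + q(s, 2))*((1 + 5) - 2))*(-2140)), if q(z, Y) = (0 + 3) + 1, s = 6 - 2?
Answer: -1/77040 ≈ -1.2980e-5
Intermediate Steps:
s = 4
q(z, Y) = 4 (q(z, Y) = 3 + 1 = 4)
1/(((5 + q(s, 2))*((1 + 5) - 2))*(-2140)) = 1/(((5 + 4)*((1 + 5) - 2))*(-2140)) = 1/((9*(6 - 2))*(-2140)) = 1/((9*4)*(-2140)) = 1/(36*(-2140)) = 1/(-77040) = -1/77040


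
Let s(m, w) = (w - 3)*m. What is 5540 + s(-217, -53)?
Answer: 17692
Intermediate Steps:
s(m, w) = m*(-3 + w) (s(m, w) = (-3 + w)*m = m*(-3 + w))
5540 + s(-217, -53) = 5540 - 217*(-3 - 53) = 5540 - 217*(-56) = 5540 + 12152 = 17692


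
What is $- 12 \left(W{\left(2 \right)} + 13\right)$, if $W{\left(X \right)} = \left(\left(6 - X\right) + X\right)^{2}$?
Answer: $-588$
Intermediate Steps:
$W{\left(X \right)} = 36$ ($W{\left(X \right)} = 6^{2} = 36$)
$- 12 \left(W{\left(2 \right)} + 13\right) = - 12 \left(36 + 13\right) = \left(-12\right) 49 = -588$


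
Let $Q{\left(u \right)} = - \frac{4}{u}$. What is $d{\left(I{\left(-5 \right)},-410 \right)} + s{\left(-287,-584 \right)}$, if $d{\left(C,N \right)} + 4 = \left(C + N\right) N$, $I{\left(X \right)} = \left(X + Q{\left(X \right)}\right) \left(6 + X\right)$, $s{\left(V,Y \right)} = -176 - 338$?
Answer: $169304$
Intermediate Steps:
$s{\left(V,Y \right)} = -514$ ($s{\left(V,Y \right)} = -176 - 338 = -514$)
$I{\left(X \right)} = \left(6 + X\right) \left(X - \frac{4}{X}\right)$ ($I{\left(X \right)} = \left(X - \frac{4}{X}\right) \left(6 + X\right) = \left(6 + X\right) \left(X - \frac{4}{X}\right)$)
$d{\left(C,N \right)} = -4 + N \left(C + N\right)$ ($d{\left(C,N \right)} = -4 + \left(C + N\right) N = -4 + N \left(C + N\right)$)
$d{\left(I{\left(-5 \right)},-410 \right)} + s{\left(-287,-584 \right)} = \left(-4 + \left(-410\right)^{2} + \left(-4 + \left(-5\right)^{2} - \frac{24}{-5} + 6 \left(-5\right)\right) \left(-410\right)\right) - 514 = \left(-4 + 168100 + \left(-4 + 25 - - \frac{24}{5} - 30\right) \left(-410\right)\right) - 514 = \left(-4 + 168100 + \left(-4 + 25 + \frac{24}{5} - 30\right) \left(-410\right)\right) - 514 = \left(-4 + 168100 - -1722\right) - 514 = \left(-4 + 168100 + 1722\right) - 514 = 169818 - 514 = 169304$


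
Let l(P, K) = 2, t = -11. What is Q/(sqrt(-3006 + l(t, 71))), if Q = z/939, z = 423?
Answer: -141*I*sqrt(751)/470126 ≈ -0.0082191*I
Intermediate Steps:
Q = 141/313 (Q = 423/939 = 423*(1/939) = 141/313 ≈ 0.45048)
Q/(sqrt(-3006 + l(t, 71))) = 141/(313*(sqrt(-3006 + 2))) = 141/(313*(sqrt(-3004))) = 141/(313*((2*I*sqrt(751)))) = 141*(-I*sqrt(751)/1502)/313 = -141*I*sqrt(751)/470126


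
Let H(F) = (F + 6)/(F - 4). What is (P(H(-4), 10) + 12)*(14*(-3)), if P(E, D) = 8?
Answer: -840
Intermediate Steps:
H(F) = (6 + F)/(-4 + F)
(P(H(-4), 10) + 12)*(14*(-3)) = (8 + 12)*(14*(-3)) = 20*(-42) = -840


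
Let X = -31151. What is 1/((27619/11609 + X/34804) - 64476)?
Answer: -404039636/26050259951019 ≈ -1.5510e-5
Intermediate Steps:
1/((27619/11609 + X/34804) - 64476) = 1/((27619/11609 - 31151/34804) - 64476) = 1/(599619717/404039636 - 64476) = 1/(-26050259951019/404039636) = -404039636/26050259951019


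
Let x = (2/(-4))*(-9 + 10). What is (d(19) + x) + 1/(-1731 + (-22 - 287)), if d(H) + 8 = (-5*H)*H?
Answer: -3699541/2040 ≈ -1813.5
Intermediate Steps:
d(H) = -8 - 5*H² (d(H) = -8 + (-5*H)*H = -8 - 5*H²)
x = -½ (x = (2*(-¼))*1 = -½*1 = -½ ≈ -0.50000)
(d(19) + x) + 1/(-1731 + (-22 - 287)) = ((-8 - 5*19²) - ½) + 1/(-1731 + (-22 - 287)) = ((-8 - 5*361) - ½) + 1/(-1731 - 309) = ((-8 - 1805) - ½) + 1/(-2040) = (-1813 - ½) - 1/2040 = -3627/2 - 1/2040 = -3699541/2040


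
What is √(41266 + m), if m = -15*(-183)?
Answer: √44011 ≈ 209.79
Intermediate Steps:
m = 2745
√(41266 + m) = √(41266 + 2745) = √44011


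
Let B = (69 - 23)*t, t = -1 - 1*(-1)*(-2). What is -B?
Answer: 138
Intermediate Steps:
t = -3 (t = -1 + 1*(-2) = -1 - 2 = -3)
B = -138 (B = (69 - 23)*(-3) = 46*(-3) = -138)
-B = -1*(-138) = 138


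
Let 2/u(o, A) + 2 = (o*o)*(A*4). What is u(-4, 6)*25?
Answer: 25/191 ≈ 0.13089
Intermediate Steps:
u(o, A) = 2/(-2 + 4*A*o²) (u(o, A) = 2/(-2 + (o*o)*(A*4)) = 2/(-2 + o²*(4*A)) = 2/(-2 + 4*A*o²))
u(-4, 6)*25 = 25/(-1 + 2*6*(-4)²) = 25/(-1 + 2*6*16) = 25/(-1 + 192) = 25/191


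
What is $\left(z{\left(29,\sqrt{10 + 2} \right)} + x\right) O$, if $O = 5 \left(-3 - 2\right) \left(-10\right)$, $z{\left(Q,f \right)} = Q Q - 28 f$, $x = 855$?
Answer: $424000 - 14000 \sqrt{3} \approx 3.9975 \cdot 10^{5}$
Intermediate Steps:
$z{\left(Q,f \right)} = Q^{2} - 28 f$
$O = 250$ ($O = 5 \left(-5\right) \left(-10\right) = \left(-25\right) \left(-10\right) = 250$)
$\left(z{\left(29,\sqrt{10 + 2} \right)} + x\right) O = \left(\left(29^{2} - 28 \sqrt{10 + 2}\right) + 855\right) 250 = \left(\left(841 - 28 \sqrt{12}\right) + 855\right) 250 = \left(\left(841 - 28 \cdot 2 \sqrt{3}\right) + 855\right) 250 = \left(\left(841 - 56 \sqrt{3}\right) + 855\right) 250 = \left(1696 - 56 \sqrt{3}\right) 250 = 424000 - 14000 \sqrt{3}$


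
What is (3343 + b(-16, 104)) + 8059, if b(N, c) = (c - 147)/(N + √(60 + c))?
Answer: 262418/23 + 43*√41/46 ≈ 11415.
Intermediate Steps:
b(N, c) = (-147 + c)/(N + √(60 + c))
(3343 + b(-16, 104)) + 8059 = (3343 + (-147 + 104)/(-16 + √(60 + 104))) + 8059 = (3343 - 43/(-16 + √164)) + 8059 = (3343 - 43/(-16 + 2*√41)) + 8059 = 11402 - 43/(-16 + 2*√41)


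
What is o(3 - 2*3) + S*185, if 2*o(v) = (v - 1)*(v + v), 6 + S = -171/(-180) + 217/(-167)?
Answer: -776643/668 ≈ -1162.6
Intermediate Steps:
S = -21207/3340 (S = -6 + (-171/(-180) + 217/(-167)) = -6 + (-171*(-1/180) + 217*(-1/167)) = -6 + (19/20 - 217/167) = -6 - 1167/3340 = -21207/3340 ≈ -6.3494)
o(v) = v*(-1 + v) (o(v) = ((v - 1)*(v + v))/2 = ((-1 + v)*(2*v))/2 = (2*v*(-1 + v))/2 = v*(-1 + v))
o(3 - 2*3) + S*185 = (3 - 2*3)*(-1 + (3 - 2*3)) - 21207/3340*185 = (3 - 6)*(-1 + (3 - 6)) - 784659/668 = -3*(-1 - 3) - 784659/668 = -3*(-4) - 784659/668 = 12 - 784659/668 = -776643/668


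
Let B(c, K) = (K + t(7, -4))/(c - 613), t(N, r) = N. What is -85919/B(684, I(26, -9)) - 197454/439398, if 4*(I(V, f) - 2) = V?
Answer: -893480090213/2270223 ≈ -3.9357e+5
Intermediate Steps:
I(V, f) = 2 + V/4
B(c, K) = (7 + K)/(-613 + c) (B(c, K) = (K + 7)/(c - 613) = (7 + K)/(-613 + c))
-85919/B(684, I(26, -9)) - 197454/439398 = -85919*(-613 + 684)/(7 + (2 + (¼)*26)) - 197454/439398 = -85919*71/(7 + (2 + 13/2)) - 197454*1/439398 = -85919*71/(7 + 17/2) - 32909/73233 = -85919/((1/71)*(31/2)) - 32909/73233 = -85919/31/142 - 32909/73233 = -85919*142/31 - 32909/73233 = -12200498/31 - 32909/73233 = -893480090213/2270223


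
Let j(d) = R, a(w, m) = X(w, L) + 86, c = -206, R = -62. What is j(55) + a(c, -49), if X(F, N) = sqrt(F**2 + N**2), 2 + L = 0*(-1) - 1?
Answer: 24 + sqrt(42445) ≈ 230.02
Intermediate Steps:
L = -3 (L = -2 + (0*(-1) - 1) = -2 + (0 - 1) = -2 - 1 = -3)
a(w, m) = 86 + sqrt(9 + w**2) (a(w, m) = sqrt(w**2 + (-3)**2) + 86 = sqrt(w**2 + 9) + 86 = sqrt(9 + w**2) + 86 = 86 + sqrt(9 + w**2))
j(d) = -62
j(55) + a(c, -49) = -62 + (86 + sqrt(9 + (-206)**2)) = -62 + (86 + sqrt(9 + 42436)) = -62 + (86 + sqrt(42445)) = 24 + sqrt(42445)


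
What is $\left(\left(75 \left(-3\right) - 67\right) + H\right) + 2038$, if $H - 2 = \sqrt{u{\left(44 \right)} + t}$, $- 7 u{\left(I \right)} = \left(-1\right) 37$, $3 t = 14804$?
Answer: $1748 + \frac{\sqrt{2178519}}{21} \approx 1818.3$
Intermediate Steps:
$t = \frac{14804}{3}$ ($t = \frac{1}{3} \cdot 14804 = \frac{14804}{3} \approx 4934.7$)
$u{\left(I \right)} = \frac{37}{7}$ ($u{\left(I \right)} = - \frac{\left(-1\right) 37}{7} = \left(- \frac{1}{7}\right) \left(-37\right) = \frac{37}{7}$)
$H = 2 + \frac{\sqrt{2178519}}{21}$ ($H = 2 + \sqrt{\frac{37}{7} + \frac{14804}{3}} = 2 + \sqrt{\frac{103739}{21}} = 2 + \frac{\sqrt{2178519}}{21} \approx 72.285$)
$\left(\left(75 \left(-3\right) - 67\right) + H\right) + 2038 = \left(\left(75 \left(-3\right) - 67\right) + \left(2 + \frac{\sqrt{2178519}}{21}\right)\right) + 2038 = \left(\left(-225 - 67\right) + \left(2 + \frac{\sqrt{2178519}}{21}\right)\right) + 2038 = \left(-292 + \left(2 + \frac{\sqrt{2178519}}{21}\right)\right) + 2038 = \left(-290 + \frac{\sqrt{2178519}}{21}\right) + 2038 = 1748 + \frac{\sqrt{2178519}}{21}$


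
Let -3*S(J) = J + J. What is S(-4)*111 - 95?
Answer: 201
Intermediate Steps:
S(J) = -2*J/3 (S(J) = -(J + J)/3 = -2*J/3)
S(-4)*111 - 95 = -2/3*(-4)*111 - 95 = (8/3)*111 - 95 = 296 - 95 = 201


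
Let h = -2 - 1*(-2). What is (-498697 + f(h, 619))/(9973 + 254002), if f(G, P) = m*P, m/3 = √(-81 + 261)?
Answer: -498697/263975 + 11142*√5/263975 ≈ -1.7948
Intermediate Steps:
h = 0 (h = -2 + 2 = 0)
m = 18*√5 (m = 3*√(-81 + 261) = 3*√180 = 3*(6*√5) = 18*√5 ≈ 40.249)
f(G, P) = 18*P*√5 (f(G, P) = (18*√5)*P = 18*P*√5)
(-498697 + f(h, 619))/(9973 + 254002) = (-498697 + 18*619*√5)/(9973 + 254002) = (-498697 + 11142*√5)/263975 = (-498697 + 11142*√5)*(1/263975) = -498697/263975 + 11142*√5/263975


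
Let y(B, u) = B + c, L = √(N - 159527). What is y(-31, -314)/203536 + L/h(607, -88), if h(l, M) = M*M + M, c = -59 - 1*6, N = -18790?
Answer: -6/12721 + I*√19813/2552 ≈ -0.00047166 + 0.055156*I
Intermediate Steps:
L = 3*I*√19813 (L = √(-18790 - 159527) = √(-178317) = 3*I*√19813 ≈ 422.28*I)
c = -65 (c = -59 - 6 = -65)
h(l, M) = M + M² (h(l, M) = M² + M = M + M²)
y(B, u) = -65 + B (y(B, u) = B - 65 = -65 + B)
y(-31, -314)/203536 + L/h(607, -88) = (-65 - 31)/203536 + (3*I*√19813)/((-88*(1 - 88))) = -96*1/203536 + (3*I*√19813)/((-88*(-87))) = -6/12721 + (3*I*√19813)/7656 = -6/12721 + (3*I*√19813)*(1/7656) = -6/12721 + I*√19813/2552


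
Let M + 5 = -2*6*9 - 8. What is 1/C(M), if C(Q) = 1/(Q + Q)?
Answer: -242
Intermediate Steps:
M = -121 (M = -5 + (-2*6*9 - 8) = -5 + (-12*9 - 8) = -5 + (-108 - 8) = -5 - 116 = -121)
C(Q) = 1/(2*Q)
1/C(M) = 1/((½)/(-121)) = 1/((½)*(-1/121)) = 1/(-1/242) = -242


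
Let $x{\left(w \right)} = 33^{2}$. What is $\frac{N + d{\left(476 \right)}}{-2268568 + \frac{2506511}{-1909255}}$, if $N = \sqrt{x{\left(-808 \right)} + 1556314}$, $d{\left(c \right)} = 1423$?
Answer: $- \frac{2716869865}{4331277303351} - \frac{1909255 \sqrt{1557403}}{4331277303351} \approx -0.0011774$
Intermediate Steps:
$x{\left(w \right)} = 1089$
$N = \sqrt{1557403}$ ($N = \sqrt{1089 + 1556314} = \sqrt{1557403} \approx 1248.0$)
$\frac{N + d{\left(476 \right)}}{-2268568 + \frac{2506511}{-1909255}} = \frac{\sqrt{1557403} + 1423}{-2268568 + \frac{2506511}{-1909255}} = \frac{1423 + \sqrt{1557403}}{-2268568 + 2506511 \left(- \frac{1}{1909255}\right)} = \frac{1423 + \sqrt{1557403}}{-2268568 - \frac{2506511}{1909255}} = \frac{1423 + \sqrt{1557403}}{- \frac{4331277303351}{1909255}} = \left(1423 + \sqrt{1557403}\right) \left(- \frac{1909255}{4331277303351}\right) = - \frac{2716869865}{4331277303351} - \frac{1909255 \sqrt{1557403}}{4331277303351}$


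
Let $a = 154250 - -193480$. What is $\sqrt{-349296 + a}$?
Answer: $3 i \sqrt{174} \approx 39.573 i$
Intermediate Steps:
$a = 347730$ ($a = 154250 + 193480 = 347730$)
$\sqrt{-349296 + a} = \sqrt{-349296 + 347730} = \sqrt{-1566} = 3 i \sqrt{174}$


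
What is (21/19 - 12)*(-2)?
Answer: 414/19 ≈ 21.789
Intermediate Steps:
(21/19 - 12)*(-2) = -207/19*(-2) = 414/19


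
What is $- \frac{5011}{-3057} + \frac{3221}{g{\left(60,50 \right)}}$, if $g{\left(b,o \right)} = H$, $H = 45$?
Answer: $\frac{3357364}{45855} \approx 73.217$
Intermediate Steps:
$g{\left(b,o \right)} = 45$
$- \frac{5011}{-3057} + \frac{3221}{g{\left(60,50 \right)}} = - \frac{5011}{-3057} + \frac{3221}{45} = \left(-5011\right) \left(- \frac{1}{3057}\right) + 3221 \cdot \frac{1}{45} = \frac{5011}{3057} + \frac{3221}{45} = \frac{3357364}{45855}$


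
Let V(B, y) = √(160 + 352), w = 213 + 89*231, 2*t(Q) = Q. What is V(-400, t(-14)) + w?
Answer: 20772 + 16*√2 ≈ 20795.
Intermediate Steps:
t(Q) = Q/2
w = 20772 (w = 213 + 20559 = 20772)
V(B, y) = 16*√2 (V(B, y) = √512 = 16*√2)
V(-400, t(-14)) + w = 16*√2 + 20772 = 20772 + 16*√2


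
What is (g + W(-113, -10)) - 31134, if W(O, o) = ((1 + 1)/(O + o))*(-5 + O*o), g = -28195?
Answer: -2433239/41 ≈ -59347.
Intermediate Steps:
W(O, o) = 2*(-5 + O*o)/(O + o) (W(O, o) = (2/(O + o))*(-5 + O*o) = 2*(-5 + O*o)/(O + o))
(g + W(-113, -10)) - 31134 = (-28195 + 2*(-5 - 113*(-10))/(-113 - 10)) - 31134 = (-28195 + 2*(-5 + 1130)/(-123)) - 31134 = (-28195 + 2*(-1/123)*1125) - 31134 = (-28195 - 750/41) - 31134 = -1156745/41 - 31134 = -2433239/41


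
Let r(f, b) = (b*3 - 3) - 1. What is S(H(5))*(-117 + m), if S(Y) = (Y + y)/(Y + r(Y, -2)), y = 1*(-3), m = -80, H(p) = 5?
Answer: 394/5 ≈ 78.800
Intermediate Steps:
r(f, b) = -4 + 3*b (r(f, b) = (3*b - 3) - 1 = (-3 + 3*b) - 1 = -4 + 3*b)
y = -3
S(Y) = (-3 + Y)/(-10 + Y) (S(Y) = (Y - 3)/(Y + (-4 + 3*(-2))) = (-3 + Y)/(Y + (-4 - 6)) = (-3 + Y)/(Y - 10) = (-3 + Y)/(-10 + Y))
S(H(5))*(-117 + m) = ((-3 + 5)/(-10 + 5))*(-117 - 80) = (2/(-5))*(-197) = -⅕*2*(-197) = -⅖*(-197) = 394/5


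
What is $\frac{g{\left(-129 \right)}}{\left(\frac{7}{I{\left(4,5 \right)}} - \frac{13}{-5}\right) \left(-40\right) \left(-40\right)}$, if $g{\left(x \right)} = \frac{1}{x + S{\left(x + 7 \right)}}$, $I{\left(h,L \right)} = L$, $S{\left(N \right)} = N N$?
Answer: $\frac{1}{94432000} \approx 1.059 \cdot 10^{-8}$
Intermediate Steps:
$S{\left(N \right)} = N^{2}$
$g{\left(x \right)} = \frac{1}{x + \left(7 + x\right)^{2}}$ ($g{\left(x \right)} = \frac{1}{x + \left(x + 7\right)^{2}} = \frac{1}{x + \left(7 + x\right)^{2}}$)
$\frac{g{\left(-129 \right)}}{\left(\frac{7}{I{\left(4,5 \right)}} - \frac{13}{-5}\right) \left(-40\right) \left(-40\right)} = \frac{1}{\left(-129 + \left(7 - 129\right)^{2}\right) \left(\frac{7}{5} - \frac{13}{-5}\right) \left(-40\right) \left(-40\right)} = \frac{1}{\left(-129 + \left(-122\right)^{2}\right) \left(7 \cdot \frac{1}{5} - - \frac{13}{5}\right) \left(-40\right) \left(-40\right)} = \frac{1}{\left(-129 + 14884\right) \left(\frac{7}{5} + \frac{13}{5}\right) \left(-40\right) \left(-40\right)} = \frac{1}{14755 \cdot 4 \left(-40\right) \left(-40\right)} = \frac{1}{14755 \left(\left(-160\right) \left(-40\right)\right)} = \frac{1}{14755 \cdot 6400} = \frac{1}{14755} \cdot \frac{1}{6400} = \frac{1}{94432000}$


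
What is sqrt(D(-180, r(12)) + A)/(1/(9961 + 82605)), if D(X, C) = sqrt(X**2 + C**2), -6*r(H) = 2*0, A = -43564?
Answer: 185132*I*sqrt(10846) ≈ 1.928e+7*I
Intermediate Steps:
r(H) = 0 (r(H) = -0/3 = -1/6*0 = 0)
D(X, C) = sqrt(C**2 + X**2)
sqrt(D(-180, r(12)) + A)/(1/(9961 + 82605)) = sqrt(sqrt(0**2 + (-180)**2) - 43564)/(1/(9961 + 82605)) = sqrt(sqrt(0 + 32400) - 43564)/(1/92566) = sqrt(sqrt(32400) - 43564)/(1/92566) = sqrt(180 - 43564)*92566 = sqrt(-43384)*92566 = (2*I*sqrt(10846))*92566 = 185132*I*sqrt(10846)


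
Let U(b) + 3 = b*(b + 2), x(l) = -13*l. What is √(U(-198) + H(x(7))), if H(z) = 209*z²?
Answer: √1769534 ≈ 1330.2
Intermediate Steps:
U(b) = -3 + b*(2 + b) (U(b) = -3 + b*(b + 2) = -3 + b*(2 + b))
√(U(-198) + H(x(7))) = √((-3 + (-198)² + 2*(-198)) + 209*(-13*7)²) = √((-3 + 39204 - 396) + 209*(-91)²) = √(38805 + 209*8281) = √(38805 + 1730729) = √1769534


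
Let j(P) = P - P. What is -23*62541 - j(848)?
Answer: -1438443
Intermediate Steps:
j(P) = 0
-23*62541 - j(848) = -23*62541 - 1*0 = -1438443 + 0 = -1438443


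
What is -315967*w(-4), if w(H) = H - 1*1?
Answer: 1579835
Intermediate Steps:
w(H) = -1 + H (w(H) = H - 1 = -1 + H)
-315967*w(-4) = -315967*(-1 - 4) = -315967*(-5) = 1579835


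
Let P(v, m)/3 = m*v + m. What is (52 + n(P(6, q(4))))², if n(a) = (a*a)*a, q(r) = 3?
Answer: 62549509801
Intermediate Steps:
P(v, m) = 3*m + 3*m*v (P(v, m) = 3*(m*v + m) = 3*(m + m*v) = 3*m + 3*m*v)
n(a) = a³ (n(a) = a²*a = a³)
(52 + n(P(6, q(4))))² = (52 + (3*3*(1 + 6))³)² = (52 + (3*3*7)³)² = (52 + 63³)² = (52 + 250047)² = 250099² = 62549509801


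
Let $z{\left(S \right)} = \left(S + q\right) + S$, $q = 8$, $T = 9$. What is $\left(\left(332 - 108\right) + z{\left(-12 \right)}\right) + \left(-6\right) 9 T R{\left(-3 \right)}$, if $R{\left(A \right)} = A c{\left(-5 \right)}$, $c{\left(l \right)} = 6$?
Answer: $8956$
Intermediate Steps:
$z{\left(S \right)} = 8 + 2 S$ ($z{\left(S \right)} = \left(S + 8\right) + S = \left(8 + S\right) + S = 8 + 2 S$)
$R{\left(A \right)} = 6 A$ ($R{\left(A \right)} = A 6 = 6 A$)
$\left(\left(332 - 108\right) + z{\left(-12 \right)}\right) + \left(-6\right) 9 T R{\left(-3 \right)} = \left(\left(332 - 108\right) + \left(8 + 2 \left(-12\right)\right)\right) + \left(-6\right) 9 \cdot 9 \cdot 6 \left(-3\right) = \left(224 + \left(8 - 24\right)\right) + \left(-54\right) 9 \left(-18\right) = \left(224 - 16\right) - -8748 = 208 + 8748 = 8956$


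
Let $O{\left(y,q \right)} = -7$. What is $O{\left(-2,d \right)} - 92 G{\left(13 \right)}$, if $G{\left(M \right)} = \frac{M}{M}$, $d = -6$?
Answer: $-99$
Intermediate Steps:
$G{\left(M \right)} = 1$
$O{\left(-2,d \right)} - 92 G{\left(13 \right)} = -7 - 92 = -99$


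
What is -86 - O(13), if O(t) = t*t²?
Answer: -2283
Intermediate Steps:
O(t) = t³
-86 - O(13) = -86 - 1*13³ = -86 - 1*2197 = -86 - 2197 = -2283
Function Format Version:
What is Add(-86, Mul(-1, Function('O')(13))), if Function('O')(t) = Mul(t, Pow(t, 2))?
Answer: -2283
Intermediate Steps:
Function('O')(t) = Pow(t, 3)
Add(-86, Mul(-1, Function('O')(13))) = Add(-86, Mul(-1, Pow(13, 3))) = Add(-86, Mul(-1, 2197)) = Add(-86, -2197) = -2283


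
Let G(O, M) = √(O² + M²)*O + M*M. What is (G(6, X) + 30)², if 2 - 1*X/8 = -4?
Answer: 5531796 + 168048*√65 ≈ 6.8866e+6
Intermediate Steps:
X = 48 (X = 16 - 8*(-4) = 16 + 32 = 48)
G(O, M) = M² + O*√(M² + O²) (G(O, M) = √(M² + O²)*O + M² = O*√(M² + O²) + M² = M² + O*√(M² + O²))
(G(6, X) + 30)² = ((48² + 6*√(48² + 6²)) + 30)² = ((2304 + 6*√(2304 + 36)) + 30)² = ((2304 + 6*√2340) + 30)² = ((2304 + 6*(6*√65)) + 30)² = ((2304 + 36*√65) + 30)² = (2334 + 36*√65)²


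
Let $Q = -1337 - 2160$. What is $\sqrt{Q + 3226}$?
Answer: $i \sqrt{271} \approx 16.462 i$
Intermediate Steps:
$Q = -3497$ ($Q = -1337 - 2160 = -3497$)
$\sqrt{Q + 3226} = \sqrt{-3497 + 3226} = \sqrt{-271} = i \sqrt{271}$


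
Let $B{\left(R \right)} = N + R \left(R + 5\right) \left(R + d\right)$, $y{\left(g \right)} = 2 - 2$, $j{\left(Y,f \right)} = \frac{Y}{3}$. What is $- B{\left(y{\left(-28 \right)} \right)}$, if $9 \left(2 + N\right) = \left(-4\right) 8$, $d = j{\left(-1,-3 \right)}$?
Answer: $\frac{50}{9} \approx 5.5556$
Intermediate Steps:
$j{\left(Y,f \right)} = \frac{Y}{3}$ ($j{\left(Y,f \right)} = Y \frac{1}{3} = \frac{Y}{3}$)
$d = - \frac{1}{3}$ ($d = \frac{1}{3} \left(-1\right) = - \frac{1}{3} \approx -0.33333$)
$N = - \frac{50}{9}$ ($N = -2 + \frac{\left(-4\right) 8}{9} = -2 + \frac{1}{9} \left(-32\right) = -2 - \frac{32}{9} = - \frac{50}{9} \approx -5.5556$)
$y{\left(g \right)} = 0$
$B{\left(R \right)} = - \frac{50}{9} + R \left(5 + R\right) \left(- \frac{1}{3} + R\right)$ ($B{\left(R \right)} = - \frac{50}{9} + R \left(R + 5\right) \left(R - \frac{1}{3}\right) = - \frac{50}{9} + R \left(5 + R\right) \left(- \frac{1}{3} + R\right)$)
$- B{\left(y{\left(-28 \right)} \right)} = - (- \frac{50}{9} + 0^{3} - 0 + \frac{14 \cdot 0^{2}}{3}) = - (- \frac{50}{9} + 0 + 0 + \frac{14}{3} \cdot 0) = - (- \frac{50}{9} + 0 + 0 + 0) = \left(-1\right) \left(- \frac{50}{9}\right) = \frac{50}{9}$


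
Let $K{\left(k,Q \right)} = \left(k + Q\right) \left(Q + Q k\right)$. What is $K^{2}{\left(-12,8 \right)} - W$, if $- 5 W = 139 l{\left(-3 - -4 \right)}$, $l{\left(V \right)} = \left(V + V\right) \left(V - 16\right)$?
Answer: $123070$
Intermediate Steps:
$K{\left(k,Q \right)} = \left(Q + k\right) \left(Q + Q k\right)$
$l{\left(V \right)} = 2 V \left(-16 + V\right)$
$W = 834$ ($W = - \frac{139 \cdot 2 \left(-3 - -4\right) \left(-16 - -1\right)}{5} = - \frac{139 \cdot 2 \left(-3 + 4\right) \left(-16 + \left(-3 + 4\right)\right)}{5} = - \frac{139 \cdot 2 \cdot 1 \left(-16 + 1\right)}{5} = - \frac{139 \cdot 2 \cdot 1 \left(-15\right)}{5} = - \frac{139 \left(-30\right)}{5} = \left(- \frac{1}{5}\right) \left(-4170\right) = 834$)
$K^{2}{\left(-12,8 \right)} - W = \left(8 \left(8 - 12 + \left(-12\right)^{2} + 8 \left(-12\right)\right)\right)^{2} - 834 = \left(8 \left(8 - 12 + 144 - 96\right)\right)^{2} - 834 = \left(8 \cdot 44\right)^{2} - 834 = 352^{2} - 834 = 123904 - 834 = 123070$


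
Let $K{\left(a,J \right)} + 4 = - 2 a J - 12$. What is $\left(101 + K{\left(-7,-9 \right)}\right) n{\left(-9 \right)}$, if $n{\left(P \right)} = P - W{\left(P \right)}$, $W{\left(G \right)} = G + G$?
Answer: $-369$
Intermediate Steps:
$W{\left(G \right)} = 2 G$
$K{\left(a,J \right)} = -16 - 2 J a$ ($K{\left(a,J \right)} = -4 + \left(- 2 a J - 12\right) = -4 - \left(12 + 2 J a\right) = -16 - 2 J a$)
$n{\left(P \right)} = - P$ ($n{\left(P \right)} = P - 2 P = - P$)
$\left(101 + K{\left(-7,-9 \right)}\right) n{\left(-9 \right)} = \left(101 - \left(16 - -126\right)\right) \left(\left(-1\right) \left(-9\right)\right) = \left(101 - 142\right) 9 = \left(-41\right) 9 = -369$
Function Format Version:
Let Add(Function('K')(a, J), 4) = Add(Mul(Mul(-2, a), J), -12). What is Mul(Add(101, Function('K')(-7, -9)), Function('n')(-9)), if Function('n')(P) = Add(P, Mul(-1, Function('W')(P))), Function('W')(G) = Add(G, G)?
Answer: -369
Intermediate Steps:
Function('W')(G) = Mul(2, G)
Function('K')(a, J) = Add(-16, Mul(-2, J, a)) (Function('K')(a, J) = Add(-4, Add(Mul(Mul(-2, a), J), -12)) = Add(-4, Add(Mul(-2, J, a), -12)) = Add(-4, Add(-12, Mul(-2, J, a))) = Add(-16, Mul(-2, J, a)))
Function('n')(P) = Mul(-1, P) (Function('n')(P) = Add(P, Mul(-1, Mul(2, P))) = Add(P, Mul(-2, P)) = Mul(-1, P))
Mul(Add(101, Function('K')(-7, -9)), Function('n')(-9)) = Mul(Add(101, Add(-16, Mul(-2, -9, -7))), Mul(-1, -9)) = Mul(Add(101, Add(-16, -126)), 9) = Mul(Add(101, -142), 9) = Mul(-41, 9) = -369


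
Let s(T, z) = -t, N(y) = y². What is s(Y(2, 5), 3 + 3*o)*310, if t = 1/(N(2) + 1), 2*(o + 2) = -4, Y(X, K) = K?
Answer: -62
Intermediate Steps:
o = -4 (o = -2 + (½)*(-4) = -2 - 2 = -4)
t = ⅕ (t = 1/(2² + 1) = 1/(4 + 1) = 1/5 = ⅕ ≈ 0.20000)
s(T, z) = -⅕ (s(T, z) = -1*⅕ = -⅕)
s(Y(2, 5), 3 + 3*o)*310 = -⅕*310 = -62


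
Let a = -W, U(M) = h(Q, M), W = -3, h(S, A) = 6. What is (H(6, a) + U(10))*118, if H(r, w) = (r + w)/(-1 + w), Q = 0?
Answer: 1239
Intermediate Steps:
U(M) = 6
a = 3 (a = -1*(-3) = 3)
H(r, w) = (r + w)/(-1 + w)
(H(6, a) + U(10))*118 = ((6 + 3)/(-1 + 3) + 6)*118 = (9/2 + 6)*118 = (21/2)*118 = 1239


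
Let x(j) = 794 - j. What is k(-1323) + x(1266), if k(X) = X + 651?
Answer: -1144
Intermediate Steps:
k(X) = 651 + X
k(-1323) + x(1266) = (651 - 1323) + (794 - 1*1266) = -672 + (794 - 1266) = -672 - 472 = -1144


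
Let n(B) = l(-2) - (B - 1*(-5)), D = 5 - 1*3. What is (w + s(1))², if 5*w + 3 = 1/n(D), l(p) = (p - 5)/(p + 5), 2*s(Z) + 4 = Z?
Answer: 88209/19600 ≈ 4.5005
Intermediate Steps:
s(Z) = -2 + Z/2
D = 2 (D = 5 - 3 = 2)
l(p) = (-5 + p)/(5 + p)
n(B) = -22/3 - B (n(B) = (-5 - 2)/(5 - 2) - (B - 1*(-5)) = -7/3 - (B + 5) = (⅓)*(-7) - (5 + B) = -7/3 + (-5 - B) = -22/3 - B)
w = -87/140 (w = -⅗ + 1/(5*(-22/3 - 1*2)) = -⅗ + 1/(5*(-22/3 - 2)) = -⅗ + 1/(5*(-28/3)) = -⅗ + (⅕)*(-3/28) = -⅗ - 3/140 = -87/140 ≈ -0.62143)
(w + s(1))² = (-87/140 + (-2 + (½)*1))² = (-87/140 + (-2 + ½))² = (-87/140 - 3/2)² = (-297/140)² = 88209/19600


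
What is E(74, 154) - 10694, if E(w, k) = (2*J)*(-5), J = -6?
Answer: -10634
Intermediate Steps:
E(w, k) = 60 (E(w, k) = (2*(-6))*(-5) = -12*(-5) = 60)
E(74, 154) - 10694 = 60 - 10694 = -10634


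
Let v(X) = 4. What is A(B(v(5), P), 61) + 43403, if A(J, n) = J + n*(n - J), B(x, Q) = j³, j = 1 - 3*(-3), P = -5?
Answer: -12876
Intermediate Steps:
j = 10 (j = 1 + 9 = 10)
B(x, Q) = 1000 (B(x, Q) = 10³ = 1000)
A(B(v(5), P), 61) + 43403 = (1000 + 61² - 1*1000*61) + 43403 = (1000 + 3721 - 61000) + 43403 = -56279 + 43403 = -12876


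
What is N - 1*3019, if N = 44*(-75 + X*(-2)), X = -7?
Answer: -5703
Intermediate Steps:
N = -2684 (N = 44*(-75 - 7*(-2)) = 44*(-75 + 14) = 44*(-61) = -2684)
N - 1*3019 = -2684 - 1*3019 = -2684 - 3019 = -5703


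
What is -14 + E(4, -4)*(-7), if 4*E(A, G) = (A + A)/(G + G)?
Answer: -49/4 ≈ -12.250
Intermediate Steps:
E(A, G) = A/(4*G) (E(A, G) = ((A + A)/(G + G))/4 = ((2*A)/((2*G)))/4 = ((2*A)*(1/(2*G)))/4 = (A/G)/4 = A/(4*G))
-14 + E(4, -4)*(-7) = -14 + ((1/4)*4/(-4))*(-7) = -14 + ((1/4)*4*(-1/4))*(-7) = -14 - 1/4*(-7) = -14 + 7/4 = -49/4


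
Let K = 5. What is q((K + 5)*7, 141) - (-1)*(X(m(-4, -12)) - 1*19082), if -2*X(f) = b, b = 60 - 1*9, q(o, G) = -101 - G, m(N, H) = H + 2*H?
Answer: -38699/2 ≈ -19350.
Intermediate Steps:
m(N, H) = 3*H
b = 51 (b = 60 - 9 = 51)
X(f) = -51/2 (X(f) = -1/2*51 = -51/2)
q((K + 5)*7, 141) - (-1)*(X(m(-4, -12)) - 1*19082) = (-101 - 1*141) - (-1)*(-51/2 - 1*19082) = (-101 - 141) - (-1)*(-51/2 - 19082) = -242 - (-1)*(-38215)/2 = -242 - 1*38215/2 = -242 - 38215/2 = -38699/2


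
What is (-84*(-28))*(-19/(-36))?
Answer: 3724/3 ≈ 1241.3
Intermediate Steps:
(-84*(-28))*(-19/(-36)) = 2352*(-19*(-1/36)) = 2352*(19/36) = 3724/3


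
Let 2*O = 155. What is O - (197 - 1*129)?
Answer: 19/2 ≈ 9.5000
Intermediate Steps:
O = 155/2 (O = (½)*155 = 155/2 ≈ 77.500)
O - (197 - 1*129) = 155/2 - (197 - 1*129) = 155/2 - (197 - 129) = 155/2 - 1*68 = 155/2 - 68 = 19/2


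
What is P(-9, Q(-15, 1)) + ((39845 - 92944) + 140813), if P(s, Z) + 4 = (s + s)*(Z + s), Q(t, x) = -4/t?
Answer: 439336/5 ≈ 87867.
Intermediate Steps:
P(s, Z) = -4 + 2*s*(Z + s) (P(s, Z) = -4 + (s + s)*(Z + s) = -4 + (2*s)*(Z + s) = -4 + 2*s*(Z + s))
P(-9, Q(-15, 1)) + ((39845 - 92944) + 140813) = (-4 + 2*(-9)² + 2*(-4/(-15))*(-9)) + ((39845 - 92944) + 140813) = (-4 + 2*81 + 2*(-4*(-1/15))*(-9)) + (-53099 + 140813) = (-4 + 162 + 2*(4/15)*(-9)) + 87714 = (-4 + 162 - 24/5) + 87714 = 766/5 + 87714 = 439336/5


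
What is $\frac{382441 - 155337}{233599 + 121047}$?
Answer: $\frac{113552}{177323} \approx 0.64037$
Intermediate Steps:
$\frac{382441 - 155337}{233599 + 121047} = \frac{227104}{354646} = 227104 \cdot \frac{1}{354646} = \frac{113552}{177323}$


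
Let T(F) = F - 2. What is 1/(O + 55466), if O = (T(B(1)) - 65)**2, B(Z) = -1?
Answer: 1/60090 ≈ 1.6642e-5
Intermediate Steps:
T(F) = -2 + F
O = 4624 (O = ((-2 - 1) - 65)**2 = (-3 - 65)**2 = (-68)**2 = 4624)
1/(O + 55466) = 1/(4624 + 55466) = 1/60090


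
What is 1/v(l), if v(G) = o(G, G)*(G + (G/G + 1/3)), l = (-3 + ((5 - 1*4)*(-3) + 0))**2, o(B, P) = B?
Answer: 1/1344 ≈ 0.00074405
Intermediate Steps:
l = 36 (l = (-3 + ((5 - 4)*(-3) + 0))**2 = (-3 + (1*(-3) + 0))**2 = (-3 + (-3 + 0))**2 = (-3 - 3)**2 = (-6)**2 = 36)
v(G) = G*(4/3 + G) (v(G) = G*(G + (G/G + 1/3)) = G*(G + (1 + 1*(1/3))) = G*(G + (1 + 1/3)) = G*(G + 4/3) = G*(4/3 + G))
1/v(l) = 1/((1/3)*36*(4 + 3*36)) = 1/((1/3)*36*(4 + 108)) = 1/((1/3)*36*112) = 1/1344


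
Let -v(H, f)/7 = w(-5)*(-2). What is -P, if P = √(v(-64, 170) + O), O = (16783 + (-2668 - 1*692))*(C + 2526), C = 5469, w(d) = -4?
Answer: -√107316829 ≈ -10359.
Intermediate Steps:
v(H, f) = -56 (v(H, f) = -(-28)*(-2) = -7*8 = -56)
O = 107316885 (O = (16783 + (-2668 - 1*692))*(5469 + 2526) = (16783 + (-2668 - 692))*7995 = (16783 - 3360)*7995 = 13423*7995 = 107316885)
P = √107316829 (P = √(-56 + 107316885) = √107316829 ≈ 10359.)
-P = -√107316829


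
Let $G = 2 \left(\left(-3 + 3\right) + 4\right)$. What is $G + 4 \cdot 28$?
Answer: $120$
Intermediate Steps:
$G = 8$ ($G = 2 \left(0 + 4\right) = 2 \cdot 4 = 8$)
$G + 4 \cdot 28 = 8 + 4 \cdot 28 = 8 + 112 = 120$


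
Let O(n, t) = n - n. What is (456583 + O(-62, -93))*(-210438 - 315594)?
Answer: -240177268656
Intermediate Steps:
O(n, t) = 0
(456583 + O(-62, -93))*(-210438 - 315594) = (456583 + 0)*(-210438 - 315594) = 456583*(-526032) = -240177268656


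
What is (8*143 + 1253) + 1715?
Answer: 4112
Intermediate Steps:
(8*143 + 1253) + 1715 = (1144 + 1253) + 1715 = 2397 + 1715 = 4112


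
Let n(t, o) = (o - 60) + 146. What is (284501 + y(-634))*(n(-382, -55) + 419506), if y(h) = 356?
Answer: 119508051209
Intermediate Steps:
n(t, o) = 86 + o (n(t, o) = (-60 + o) + 146 = 86 + o)
(284501 + y(-634))*(n(-382, -55) + 419506) = (284501 + 356)*((86 - 55) + 419506) = 284857*(31 + 419506) = 284857*419537 = 119508051209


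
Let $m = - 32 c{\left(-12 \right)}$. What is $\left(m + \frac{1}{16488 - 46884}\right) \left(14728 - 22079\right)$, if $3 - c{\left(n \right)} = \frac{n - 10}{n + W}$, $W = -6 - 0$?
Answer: $\frac{38133952037}{91188} \approx 4.1819 \cdot 10^{5}$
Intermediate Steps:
$W = -6$ ($W = -6 + 0 = -6$)
$c{\left(n \right)} = 3 - \frac{-10 + n}{-6 + n}$ ($c{\left(n \right)} = 3 - \frac{n - 10}{n - 6} = 3 - \frac{-10 + n}{-6 + n}$)
$m = - \frac{512}{9}$ ($m = - 32 \frac{2 \left(-4 - 12\right)}{-6 - 12} = - 32 \cdot 2 \frac{1}{-18} \left(-16\right) = - 32 \cdot 2 \left(- \frac{1}{18}\right) \left(-16\right) = \left(-32\right) \frac{16}{9} = - \frac{512}{9} \approx -56.889$)
$\left(m + \frac{1}{16488 - 46884}\right) \left(14728 - 22079\right) = \left(- \frac{512}{9} + \frac{1}{16488 - 46884}\right) \left(14728 - 22079\right) = \left(- \frac{512}{9} + \frac{1}{-30396}\right) \left(-7351\right) = \left(- \frac{512}{9} - \frac{1}{30396}\right) \left(-7351\right) = \left(- \frac{5187587}{91188}\right) \left(-7351\right) = \frac{38133952037}{91188}$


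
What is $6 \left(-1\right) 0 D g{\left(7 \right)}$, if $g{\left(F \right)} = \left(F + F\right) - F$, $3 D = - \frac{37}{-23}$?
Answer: $0$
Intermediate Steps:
$D = \frac{37}{69}$ ($D = \frac{\left(-37\right) \frac{1}{-23}}{3} = \frac{\left(-37\right) \left(- \frac{1}{23}\right)}{3} = \frac{1}{3} \cdot \frac{37}{23} = \frac{37}{69} \approx 0.53623$)
$g{\left(F \right)} = F$ ($g{\left(F \right)} = 2 F - F = F$)
$6 \left(-1\right) 0 D g{\left(7 \right)} = 6 \left(-1\right) 0 \cdot \frac{37}{69} \cdot 7 = \left(-6\right) 0 \cdot \frac{37}{69} \cdot 7 = 0 \cdot \frac{37}{69} \cdot 7 = 0 \cdot 7 = 0$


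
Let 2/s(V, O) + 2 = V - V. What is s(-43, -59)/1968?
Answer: -1/1968 ≈ -0.00050813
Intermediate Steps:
s(V, O) = -1 (s(V, O) = 2/(-2 + (V - V)) = 2/(-2 + 0) = 2/(-2) = 2*(-1/2) = -1)
s(-43, -59)/1968 = -1/1968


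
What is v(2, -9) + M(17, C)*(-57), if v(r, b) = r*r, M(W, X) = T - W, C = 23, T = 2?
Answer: 859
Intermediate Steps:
M(W, X) = 2 - W
v(r, b) = r**2
v(2, -9) + M(17, C)*(-57) = 2**2 + (2 - 1*17)*(-57) = 4 + (2 - 17)*(-57) = 4 - 15*(-57) = 4 + 855 = 859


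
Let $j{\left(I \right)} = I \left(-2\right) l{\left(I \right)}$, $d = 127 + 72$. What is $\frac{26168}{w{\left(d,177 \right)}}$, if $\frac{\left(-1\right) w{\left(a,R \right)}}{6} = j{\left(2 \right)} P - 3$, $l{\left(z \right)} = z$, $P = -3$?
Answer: $- \frac{13084}{63} \approx -207.68$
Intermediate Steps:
$d = 199$
$j{\left(I \right)} = - 2 I^{2}$ ($j{\left(I \right)} = I \left(-2\right) I = - 2 I I = - 2 I^{2}$)
$w{\left(a,R \right)} = -126$ ($w{\left(a,R \right)} = - 6 \left(- 2 \cdot 2^{2} \left(-3\right) - 3\right) = - 6 \left(\left(-2\right) 4 \left(-3\right) - 3\right) = - 6 \left(\left(-8\right) \left(-3\right) - 3\right) = - 6 \left(24 - 3\right) = \left(-6\right) 21 = -126$)
$\frac{26168}{w{\left(d,177 \right)}} = \frac{26168}{-126} = 26168 \left(- \frac{1}{126}\right) = - \frac{13084}{63}$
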